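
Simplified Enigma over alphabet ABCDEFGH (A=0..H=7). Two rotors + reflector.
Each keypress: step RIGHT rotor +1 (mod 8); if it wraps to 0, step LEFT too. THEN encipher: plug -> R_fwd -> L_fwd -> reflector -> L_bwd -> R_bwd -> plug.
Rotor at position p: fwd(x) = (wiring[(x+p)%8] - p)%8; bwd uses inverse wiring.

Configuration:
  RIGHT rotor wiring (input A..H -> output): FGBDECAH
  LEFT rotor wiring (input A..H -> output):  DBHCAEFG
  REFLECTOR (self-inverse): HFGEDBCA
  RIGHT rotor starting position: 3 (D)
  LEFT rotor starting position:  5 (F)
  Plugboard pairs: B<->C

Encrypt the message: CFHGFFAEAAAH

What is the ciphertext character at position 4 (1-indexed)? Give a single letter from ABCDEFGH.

Char 1 ('C'): step: R->4, L=5; C->plug->B->R->G->L->F->refl->B->L'->C->R'->F->plug->F
Char 2 ('F'): step: R->5, L=5; F->plug->F->R->E->L->E->refl->D->L'->H->R'->H->plug->H
Char 3 ('H'): step: R->6, L=5; H->plug->H->R->E->L->E->refl->D->L'->H->R'->C->plug->B
Char 4 ('G'): step: R->7, L=5; G->plug->G->R->D->L->G->refl->C->L'->F->R'->F->plug->F

F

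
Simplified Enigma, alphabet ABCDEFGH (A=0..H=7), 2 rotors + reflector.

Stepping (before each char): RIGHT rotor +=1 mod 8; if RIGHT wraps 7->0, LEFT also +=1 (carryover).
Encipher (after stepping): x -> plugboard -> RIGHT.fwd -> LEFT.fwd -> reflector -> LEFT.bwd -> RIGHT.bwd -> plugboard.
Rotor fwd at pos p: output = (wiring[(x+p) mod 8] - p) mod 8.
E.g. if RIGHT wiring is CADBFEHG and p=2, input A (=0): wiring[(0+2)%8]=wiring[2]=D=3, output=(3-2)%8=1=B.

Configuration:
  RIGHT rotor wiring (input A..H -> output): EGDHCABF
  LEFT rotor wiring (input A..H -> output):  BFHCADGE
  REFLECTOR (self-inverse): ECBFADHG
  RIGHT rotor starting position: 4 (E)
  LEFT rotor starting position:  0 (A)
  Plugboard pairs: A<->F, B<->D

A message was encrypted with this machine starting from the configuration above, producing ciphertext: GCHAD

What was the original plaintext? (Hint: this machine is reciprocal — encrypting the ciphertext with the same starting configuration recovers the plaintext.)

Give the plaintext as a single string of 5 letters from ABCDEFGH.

Answer: AHFBG

Derivation:
Char 1 ('G'): step: R->5, L=0; G->plug->G->R->C->L->H->refl->G->L'->G->R'->F->plug->A
Char 2 ('C'): step: R->6, L=0; C->plug->C->R->G->L->G->refl->H->L'->C->R'->H->plug->H
Char 3 ('H'): step: R->7, L=0; H->plug->H->R->C->L->H->refl->G->L'->G->R'->A->plug->F
Char 4 ('A'): step: R->0, L->1 (L advanced); A->plug->F->R->A->L->E->refl->A->L'->H->R'->D->plug->B
Char 5 ('D'): step: R->1, L=1; D->plug->B->R->C->L->B->refl->C->L'->E->R'->G->plug->G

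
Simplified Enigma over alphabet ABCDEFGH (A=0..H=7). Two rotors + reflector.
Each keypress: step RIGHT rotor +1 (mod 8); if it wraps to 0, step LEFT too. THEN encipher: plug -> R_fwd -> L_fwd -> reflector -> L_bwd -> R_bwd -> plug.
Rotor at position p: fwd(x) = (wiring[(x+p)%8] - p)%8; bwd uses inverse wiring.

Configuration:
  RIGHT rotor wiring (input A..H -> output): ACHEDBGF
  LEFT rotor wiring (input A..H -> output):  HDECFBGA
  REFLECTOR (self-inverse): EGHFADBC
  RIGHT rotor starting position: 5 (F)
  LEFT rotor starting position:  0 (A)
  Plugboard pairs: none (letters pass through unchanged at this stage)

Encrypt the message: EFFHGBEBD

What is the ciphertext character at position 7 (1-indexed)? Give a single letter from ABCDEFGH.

Char 1 ('E'): step: R->6, L=0; E->plug->E->R->B->L->D->refl->F->L'->E->R'->D->plug->D
Char 2 ('F'): step: R->7, L=0; F->plug->F->R->E->L->F->refl->D->L'->B->R'->B->plug->B
Char 3 ('F'): step: R->0, L->1 (L advanced); F->plug->F->R->B->L->D->refl->F->L'->F->R'->H->plug->H
Char 4 ('H'): step: R->1, L=1; H->plug->H->R->H->L->G->refl->B->L'->C->R'->D->plug->D
Char 5 ('G'): step: R->2, L=1; G->plug->G->R->G->L->H->refl->C->L'->A->R'->H->plug->H
Char 6 ('B'): step: R->3, L=1; B->plug->B->R->A->L->C->refl->H->L'->G->R'->C->plug->C
Char 7 ('E'): step: R->4, L=1; E->plug->E->R->E->L->A->refl->E->L'->D->R'->G->plug->G

G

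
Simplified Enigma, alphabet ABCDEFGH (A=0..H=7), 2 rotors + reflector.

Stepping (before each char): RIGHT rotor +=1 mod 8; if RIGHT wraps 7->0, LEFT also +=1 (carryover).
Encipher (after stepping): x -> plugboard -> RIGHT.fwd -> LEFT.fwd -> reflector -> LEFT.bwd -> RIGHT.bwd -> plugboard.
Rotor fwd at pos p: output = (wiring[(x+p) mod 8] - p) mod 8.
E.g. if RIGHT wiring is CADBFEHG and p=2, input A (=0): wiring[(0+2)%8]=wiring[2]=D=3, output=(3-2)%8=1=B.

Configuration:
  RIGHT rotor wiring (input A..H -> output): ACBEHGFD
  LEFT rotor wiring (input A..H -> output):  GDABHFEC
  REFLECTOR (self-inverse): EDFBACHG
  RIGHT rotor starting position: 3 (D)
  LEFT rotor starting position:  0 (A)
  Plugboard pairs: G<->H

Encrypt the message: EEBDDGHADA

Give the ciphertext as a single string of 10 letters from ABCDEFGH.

Answer: GHAGBBCCGD

Derivation:
Char 1 ('E'): step: R->4, L=0; E->plug->E->R->E->L->H->refl->G->L'->A->R'->H->plug->G
Char 2 ('E'): step: R->5, L=0; E->plug->E->R->F->L->F->refl->C->L'->H->R'->G->plug->H
Char 3 ('B'): step: R->6, L=0; B->plug->B->R->F->L->F->refl->C->L'->H->R'->A->plug->A
Char 4 ('D'): step: R->7, L=0; D->plug->D->R->C->L->A->refl->E->L'->G->R'->H->plug->G
Char 5 ('D'): step: R->0, L->1 (L advanced); D->plug->D->R->E->L->E->refl->A->L'->C->R'->B->plug->B
Char 6 ('G'): step: R->1, L=1; G->plug->H->R->H->L->F->refl->C->L'->A->R'->B->plug->B
Char 7 ('H'): step: R->2, L=1; H->plug->G->R->G->L->B->refl->D->L'->F->R'->C->plug->C
Char 8 ('A'): step: R->3, L=1; A->plug->A->R->B->L->H->refl->G->L'->D->R'->C->plug->C
Char 9 ('D'): step: R->4, L=1; D->plug->D->R->H->L->F->refl->C->L'->A->R'->H->plug->G
Char 10 ('A'): step: R->5, L=1; A->plug->A->R->B->L->H->refl->G->L'->D->R'->D->plug->D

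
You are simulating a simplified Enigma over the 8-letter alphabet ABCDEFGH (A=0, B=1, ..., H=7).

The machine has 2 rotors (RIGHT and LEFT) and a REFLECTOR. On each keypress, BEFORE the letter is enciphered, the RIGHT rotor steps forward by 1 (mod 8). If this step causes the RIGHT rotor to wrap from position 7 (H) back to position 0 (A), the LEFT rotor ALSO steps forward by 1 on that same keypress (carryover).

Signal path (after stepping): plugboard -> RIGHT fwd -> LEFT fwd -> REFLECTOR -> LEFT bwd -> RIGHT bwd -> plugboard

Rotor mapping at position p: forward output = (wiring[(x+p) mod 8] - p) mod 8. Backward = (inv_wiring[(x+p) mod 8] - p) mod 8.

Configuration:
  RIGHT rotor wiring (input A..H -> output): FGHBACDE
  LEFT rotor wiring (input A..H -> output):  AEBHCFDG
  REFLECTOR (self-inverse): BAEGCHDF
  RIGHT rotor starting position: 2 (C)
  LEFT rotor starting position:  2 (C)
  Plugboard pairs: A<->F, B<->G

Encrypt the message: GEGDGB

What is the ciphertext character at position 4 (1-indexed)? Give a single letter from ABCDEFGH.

Char 1 ('G'): step: R->3, L=2; G->plug->B->R->F->L->E->refl->C->L'->H->R'->C->plug->C
Char 2 ('E'): step: R->4, L=2; E->plug->E->R->B->L->F->refl->H->L'->A->R'->D->plug->D
Char 3 ('G'): step: R->5, L=2; G->plug->B->R->G->L->G->refl->D->L'->D->R'->H->plug->H
Char 4 ('D'): step: R->6, L=2; D->plug->D->R->A->L->H->refl->F->L'->B->R'->E->plug->E

E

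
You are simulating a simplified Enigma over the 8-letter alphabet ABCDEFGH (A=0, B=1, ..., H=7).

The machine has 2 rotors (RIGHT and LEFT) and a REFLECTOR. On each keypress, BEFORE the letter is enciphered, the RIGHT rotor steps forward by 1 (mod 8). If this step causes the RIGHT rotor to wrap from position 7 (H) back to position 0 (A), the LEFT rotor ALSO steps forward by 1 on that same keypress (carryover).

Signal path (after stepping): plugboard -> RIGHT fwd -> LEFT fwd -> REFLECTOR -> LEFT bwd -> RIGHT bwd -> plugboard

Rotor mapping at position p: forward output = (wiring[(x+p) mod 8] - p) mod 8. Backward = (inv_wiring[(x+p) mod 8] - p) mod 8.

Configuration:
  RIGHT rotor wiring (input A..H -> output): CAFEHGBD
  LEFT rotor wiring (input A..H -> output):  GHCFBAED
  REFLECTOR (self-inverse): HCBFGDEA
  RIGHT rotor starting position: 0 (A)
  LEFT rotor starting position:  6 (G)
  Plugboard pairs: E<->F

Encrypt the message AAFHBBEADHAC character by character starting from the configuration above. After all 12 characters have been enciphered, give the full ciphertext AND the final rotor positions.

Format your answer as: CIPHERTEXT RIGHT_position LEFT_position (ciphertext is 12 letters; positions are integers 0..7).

Char 1 ('A'): step: R->1, L=6; A->plug->A->R->H->L->C->refl->B->L'->D->R'->C->plug->C
Char 2 ('A'): step: R->2, L=6; A->plug->A->R->D->L->B->refl->C->L'->H->R'->E->plug->F
Char 3 ('F'): step: R->3, L=6; F->plug->E->R->A->L->G->refl->E->L'->E->R'->B->plug->B
Char 4 ('H'): step: R->4, L=6; H->plug->H->R->A->L->G->refl->E->L'->E->R'->F->plug->E
Char 5 ('B'): step: R->5, L=6; B->plug->B->R->E->L->E->refl->G->L'->A->R'->F->plug->E
Char 6 ('B'): step: R->6, L=6; B->plug->B->R->F->L->H->refl->A->L'->C->R'->D->plug->D
Char 7 ('E'): step: R->7, L=6; E->plug->F->R->A->L->G->refl->E->L'->E->R'->A->plug->A
Char 8 ('A'): step: R->0, L->7 (L advanced); A->plug->A->R->C->L->A->refl->H->L'->B->R'->G->plug->G
Char 9 ('D'): step: R->1, L=7; D->plug->D->R->G->L->B->refl->C->L'->F->R'->E->plug->F
Char 10 ('H'): step: R->2, L=7; H->plug->H->R->G->L->B->refl->C->L'->F->R'->C->plug->C
Char 11 ('A'): step: R->3, L=7; A->plug->A->R->B->L->H->refl->A->L'->C->R'->H->plug->H
Char 12 ('C'): step: R->4, L=7; C->plug->C->R->F->L->C->refl->B->L'->G->R'->E->plug->F
Final: ciphertext=CFBEEDAGFCHF, RIGHT=4, LEFT=7

Answer: CFBEEDAGFCHF 4 7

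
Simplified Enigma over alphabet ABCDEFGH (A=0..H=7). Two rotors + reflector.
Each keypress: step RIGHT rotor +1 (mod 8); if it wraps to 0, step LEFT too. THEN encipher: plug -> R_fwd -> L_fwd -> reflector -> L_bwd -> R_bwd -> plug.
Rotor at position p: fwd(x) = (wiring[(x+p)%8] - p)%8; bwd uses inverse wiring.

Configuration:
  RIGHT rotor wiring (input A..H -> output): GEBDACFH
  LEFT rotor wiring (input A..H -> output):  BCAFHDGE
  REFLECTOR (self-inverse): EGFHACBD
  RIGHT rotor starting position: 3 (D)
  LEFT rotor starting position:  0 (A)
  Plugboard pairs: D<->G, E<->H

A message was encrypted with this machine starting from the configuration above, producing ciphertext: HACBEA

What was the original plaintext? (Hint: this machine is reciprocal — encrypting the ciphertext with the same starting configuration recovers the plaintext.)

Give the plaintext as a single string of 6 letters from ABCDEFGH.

Char 1 ('H'): step: R->4, L=0; H->plug->E->R->C->L->A->refl->E->L'->H->R'->H->plug->E
Char 2 ('A'): step: R->5, L=0; A->plug->A->R->F->L->D->refl->H->L'->E->R'->F->plug->F
Char 3 ('C'): step: R->6, L=0; C->plug->C->R->A->L->B->refl->G->L'->G->R'->D->plug->G
Char 4 ('B'): step: R->7, L=0; B->plug->B->R->H->L->E->refl->A->L'->C->R'->D->plug->G
Char 5 ('E'): step: R->0, L->1 (L advanced); E->plug->H->R->H->L->A->refl->E->L'->C->R'->F->plug->F
Char 6 ('A'): step: R->1, L=1; A->plug->A->R->D->L->G->refl->B->L'->A->R'->B->plug->B

Answer: EFGGFB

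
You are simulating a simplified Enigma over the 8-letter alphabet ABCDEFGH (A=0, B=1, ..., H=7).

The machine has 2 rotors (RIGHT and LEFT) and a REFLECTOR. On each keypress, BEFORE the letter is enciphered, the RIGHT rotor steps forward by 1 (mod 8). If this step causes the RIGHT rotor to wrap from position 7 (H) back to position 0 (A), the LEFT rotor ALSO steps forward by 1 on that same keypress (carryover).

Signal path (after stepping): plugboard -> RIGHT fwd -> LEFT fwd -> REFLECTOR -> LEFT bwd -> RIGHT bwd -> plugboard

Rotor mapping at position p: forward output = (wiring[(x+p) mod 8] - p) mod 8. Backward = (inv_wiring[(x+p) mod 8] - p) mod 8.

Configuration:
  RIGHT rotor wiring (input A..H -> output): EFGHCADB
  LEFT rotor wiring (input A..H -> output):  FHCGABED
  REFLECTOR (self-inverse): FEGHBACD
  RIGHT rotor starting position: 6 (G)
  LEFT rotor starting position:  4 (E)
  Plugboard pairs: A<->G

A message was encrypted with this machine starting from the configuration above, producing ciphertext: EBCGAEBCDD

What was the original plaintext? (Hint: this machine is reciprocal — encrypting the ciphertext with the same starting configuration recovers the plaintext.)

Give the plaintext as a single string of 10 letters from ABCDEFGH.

Char 1 ('E'): step: R->7, L=4; E->plug->E->R->A->L->E->refl->B->L'->E->R'->H->plug->H
Char 2 ('B'): step: R->0, L->5 (L advanced); B->plug->B->R->F->L->F->refl->A->L'->D->R'->G->plug->A
Char 3 ('C'): step: R->1, L=5; C->plug->C->R->G->L->B->refl->E->L'->A->R'->G->plug->A
Char 4 ('G'): step: R->2, L=5; G->plug->A->R->E->L->C->refl->G->L'->C->R'->G->plug->A
Char 5 ('A'): step: R->3, L=5; A->plug->G->R->C->L->G->refl->C->L'->E->R'->A->plug->G
Char 6 ('E'): step: R->4, L=5; E->plug->E->R->A->L->E->refl->B->L'->G->R'->A->plug->G
Char 7 ('B'): step: R->5, L=5; B->plug->B->R->G->L->B->refl->E->L'->A->R'->E->plug->E
Char 8 ('C'): step: R->6, L=5; C->plug->C->R->G->L->B->refl->E->L'->A->R'->E->plug->E
Char 9 ('D'): step: R->7, L=5; D->plug->D->R->H->L->D->refl->H->L'->B->R'->G->plug->A
Char 10 ('D'): step: R->0, L->6 (L advanced); D->plug->D->R->H->L->D->refl->H->L'->C->R'->E->plug->E

Answer: HAAAGGEEAE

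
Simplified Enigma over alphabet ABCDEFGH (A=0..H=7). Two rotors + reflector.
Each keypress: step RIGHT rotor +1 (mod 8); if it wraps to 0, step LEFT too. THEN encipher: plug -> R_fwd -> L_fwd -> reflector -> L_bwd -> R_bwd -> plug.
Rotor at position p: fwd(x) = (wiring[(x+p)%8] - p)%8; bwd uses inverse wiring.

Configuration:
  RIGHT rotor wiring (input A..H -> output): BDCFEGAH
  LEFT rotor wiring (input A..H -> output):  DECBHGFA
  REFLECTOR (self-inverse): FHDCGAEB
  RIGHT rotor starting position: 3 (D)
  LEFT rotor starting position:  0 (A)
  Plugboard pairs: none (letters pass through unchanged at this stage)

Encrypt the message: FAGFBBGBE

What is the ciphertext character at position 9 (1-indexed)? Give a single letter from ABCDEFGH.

Char 1 ('F'): step: R->4, L=0; F->plug->F->R->H->L->A->refl->F->L'->G->R'->G->plug->G
Char 2 ('A'): step: R->5, L=0; A->plug->A->R->B->L->E->refl->G->L'->F->R'->F->plug->F
Char 3 ('G'): step: R->6, L=0; G->plug->G->R->G->L->F->refl->A->L'->H->R'->F->plug->F
Char 4 ('F'): step: R->7, L=0; F->plug->F->R->F->L->G->refl->E->L'->B->R'->H->plug->H
Char 5 ('B'): step: R->0, L->1 (L advanced); B->plug->B->R->D->L->G->refl->E->L'->F->R'->D->plug->D
Char 6 ('B'): step: R->1, L=1; B->plug->B->R->B->L->B->refl->H->L'->G->R'->G->plug->G
Char 7 ('G'): step: R->2, L=1; G->plug->G->R->H->L->C->refl->D->L'->A->R'->A->plug->A
Char 8 ('B'): step: R->3, L=1; B->plug->B->R->B->L->B->refl->H->L'->G->R'->F->plug->F
Char 9 ('E'): step: R->4, L=1; E->plug->E->R->F->L->E->refl->G->L'->D->R'->D->plug->D

D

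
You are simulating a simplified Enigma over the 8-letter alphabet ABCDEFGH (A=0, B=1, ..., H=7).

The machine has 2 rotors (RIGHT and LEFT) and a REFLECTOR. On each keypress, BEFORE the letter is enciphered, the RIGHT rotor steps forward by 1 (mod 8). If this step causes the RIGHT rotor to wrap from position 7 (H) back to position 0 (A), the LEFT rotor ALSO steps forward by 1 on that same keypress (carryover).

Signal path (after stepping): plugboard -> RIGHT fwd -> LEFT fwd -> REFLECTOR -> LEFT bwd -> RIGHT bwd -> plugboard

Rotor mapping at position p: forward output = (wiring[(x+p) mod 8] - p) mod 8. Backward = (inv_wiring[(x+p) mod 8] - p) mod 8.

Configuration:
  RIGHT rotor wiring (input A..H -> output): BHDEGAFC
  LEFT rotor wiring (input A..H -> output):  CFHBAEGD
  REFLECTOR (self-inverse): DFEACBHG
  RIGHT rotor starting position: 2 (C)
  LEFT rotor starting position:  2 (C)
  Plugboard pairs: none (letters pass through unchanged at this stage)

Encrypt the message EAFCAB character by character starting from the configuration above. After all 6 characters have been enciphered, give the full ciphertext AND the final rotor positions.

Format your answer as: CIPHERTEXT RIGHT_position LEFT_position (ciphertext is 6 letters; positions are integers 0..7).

Answer: FCGBDE 0 3

Derivation:
Char 1 ('E'): step: R->3, L=2; E->plug->E->R->H->L->D->refl->A->L'->G->R'->F->plug->F
Char 2 ('A'): step: R->4, L=2; A->plug->A->R->C->L->G->refl->H->L'->B->R'->C->plug->C
Char 3 ('F'): step: R->5, L=2; F->plug->F->R->G->L->A->refl->D->L'->H->R'->G->plug->G
Char 4 ('C'): step: R->6, L=2; C->plug->C->R->D->L->C->refl->E->L'->E->R'->B->plug->B
Char 5 ('A'): step: R->7, L=2; A->plug->A->R->D->L->C->refl->E->L'->E->R'->D->plug->D
Char 6 ('B'): step: R->0, L->3 (L advanced); B->plug->B->R->H->L->E->refl->C->L'->G->R'->E->plug->E
Final: ciphertext=FCGBDE, RIGHT=0, LEFT=3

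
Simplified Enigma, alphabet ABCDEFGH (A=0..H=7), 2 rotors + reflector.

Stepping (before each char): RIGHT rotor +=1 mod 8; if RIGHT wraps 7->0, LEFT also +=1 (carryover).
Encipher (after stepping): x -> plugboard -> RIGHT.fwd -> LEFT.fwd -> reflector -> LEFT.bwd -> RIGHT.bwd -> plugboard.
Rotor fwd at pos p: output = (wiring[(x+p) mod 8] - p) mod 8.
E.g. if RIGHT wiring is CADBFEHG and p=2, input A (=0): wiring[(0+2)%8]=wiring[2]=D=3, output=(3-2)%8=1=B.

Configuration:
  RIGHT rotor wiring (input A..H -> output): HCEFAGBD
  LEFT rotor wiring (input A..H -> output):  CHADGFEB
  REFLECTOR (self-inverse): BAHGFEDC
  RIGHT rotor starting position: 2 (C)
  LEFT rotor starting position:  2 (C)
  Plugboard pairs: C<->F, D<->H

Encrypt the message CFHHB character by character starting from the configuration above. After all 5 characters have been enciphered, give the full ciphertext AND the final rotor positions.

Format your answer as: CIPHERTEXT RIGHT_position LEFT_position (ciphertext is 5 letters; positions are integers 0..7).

Char 1 ('C'): step: R->3, L=2; C->plug->F->R->E->L->C->refl->H->L'->F->R'->B->plug->B
Char 2 ('F'): step: R->4, L=2; F->plug->C->R->F->L->H->refl->C->L'->E->R'->A->plug->A
Char 3 ('H'): step: R->5, L=2; H->plug->D->R->C->L->E->refl->F->L'->H->R'->F->plug->C
Char 4 ('H'): step: R->6, L=2; H->plug->D->R->E->L->C->refl->H->L'->F->R'->B->plug->B
Char 5 ('B'): step: R->7, L=2; B->plug->B->R->A->L->G->refl->D->L'->D->R'->C->plug->F
Final: ciphertext=BACBF, RIGHT=7, LEFT=2

Answer: BACBF 7 2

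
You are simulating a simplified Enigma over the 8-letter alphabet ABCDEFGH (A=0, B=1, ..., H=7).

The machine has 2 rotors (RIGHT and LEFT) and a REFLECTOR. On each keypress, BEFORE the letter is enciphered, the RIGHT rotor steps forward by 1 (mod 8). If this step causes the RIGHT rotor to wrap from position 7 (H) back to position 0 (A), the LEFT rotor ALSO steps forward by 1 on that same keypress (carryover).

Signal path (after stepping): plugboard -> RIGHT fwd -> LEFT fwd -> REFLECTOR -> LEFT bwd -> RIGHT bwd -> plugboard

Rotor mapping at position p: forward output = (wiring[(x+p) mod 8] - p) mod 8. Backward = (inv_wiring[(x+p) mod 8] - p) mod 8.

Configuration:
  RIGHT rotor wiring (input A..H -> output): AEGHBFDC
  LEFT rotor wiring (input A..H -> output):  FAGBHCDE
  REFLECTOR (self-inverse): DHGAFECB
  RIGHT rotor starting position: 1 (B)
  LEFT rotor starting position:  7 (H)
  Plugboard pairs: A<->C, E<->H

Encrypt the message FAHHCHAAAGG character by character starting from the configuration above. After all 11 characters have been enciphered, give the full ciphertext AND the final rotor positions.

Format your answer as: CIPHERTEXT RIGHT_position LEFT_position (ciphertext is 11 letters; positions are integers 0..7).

Answer: AEBCDDHGFBC 4 0

Derivation:
Char 1 ('F'): step: R->2, L=7; F->plug->F->R->A->L->F->refl->E->L'->H->R'->C->plug->A
Char 2 ('A'): step: R->3, L=7; A->plug->C->R->C->L->B->refl->H->L'->D->R'->H->plug->E
Char 3 ('H'): step: R->4, L=7; H->plug->E->R->E->L->C->refl->G->L'->B->R'->B->plug->B
Char 4 ('H'): step: R->5, L=7; H->plug->E->R->H->L->E->refl->F->L'->A->R'->A->plug->C
Char 5 ('C'): step: R->6, L=7; C->plug->A->R->F->L->A->refl->D->L'->G->R'->D->plug->D
Char 6 ('H'): step: R->7, L=7; H->plug->E->R->A->L->F->refl->E->L'->H->R'->D->plug->D
Char 7 ('A'): step: R->0, L->0 (L advanced); A->plug->C->R->G->L->D->refl->A->L'->B->R'->E->plug->H
Char 8 ('A'): step: R->1, L=0; A->plug->C->R->G->L->D->refl->A->L'->B->R'->G->plug->G
Char 9 ('A'): step: R->2, L=0; A->plug->C->R->H->L->E->refl->F->L'->A->R'->F->plug->F
Char 10 ('G'): step: R->3, L=0; G->plug->G->R->B->L->A->refl->D->L'->G->R'->B->plug->B
Char 11 ('G'): step: R->4, L=0; G->plug->G->R->C->L->G->refl->C->L'->F->R'->A->plug->C
Final: ciphertext=AEBCDDHGFBC, RIGHT=4, LEFT=0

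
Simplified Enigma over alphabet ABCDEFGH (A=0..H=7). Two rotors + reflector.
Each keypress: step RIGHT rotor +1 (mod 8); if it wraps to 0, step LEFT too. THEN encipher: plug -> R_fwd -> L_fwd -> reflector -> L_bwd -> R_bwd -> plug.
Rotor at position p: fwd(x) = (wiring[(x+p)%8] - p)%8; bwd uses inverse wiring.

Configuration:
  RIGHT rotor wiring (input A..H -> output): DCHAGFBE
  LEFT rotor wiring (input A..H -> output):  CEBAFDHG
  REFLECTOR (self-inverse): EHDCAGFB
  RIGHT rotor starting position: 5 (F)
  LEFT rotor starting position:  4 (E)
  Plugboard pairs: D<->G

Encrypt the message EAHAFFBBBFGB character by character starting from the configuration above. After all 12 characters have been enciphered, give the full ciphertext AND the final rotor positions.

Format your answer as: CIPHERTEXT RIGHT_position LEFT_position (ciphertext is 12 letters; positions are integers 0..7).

Answer: DFBBCBFFEAEF 1 6

Derivation:
Char 1 ('E'): step: R->6, L=4; E->plug->E->R->B->L->H->refl->B->L'->A->R'->G->plug->D
Char 2 ('A'): step: R->7, L=4; A->plug->A->R->F->L->A->refl->E->L'->H->R'->F->plug->F
Char 3 ('H'): step: R->0, L->5 (L advanced); H->plug->H->R->E->L->H->refl->B->L'->C->R'->B->plug->B
Char 4 ('A'): step: R->1, L=5; A->plug->A->R->B->L->C->refl->D->L'->G->R'->B->plug->B
Char 5 ('F'): step: R->2, L=5; F->plug->F->R->C->L->B->refl->H->L'->E->R'->C->plug->C
Char 6 ('F'): step: R->3, L=5; F->plug->F->R->A->L->G->refl->F->L'->D->R'->B->plug->B
Char 7 ('B'): step: R->4, L=5; B->plug->B->R->B->L->C->refl->D->L'->G->R'->F->plug->F
Char 8 ('B'): step: R->5, L=5; B->plug->B->R->E->L->H->refl->B->L'->C->R'->F->plug->F
Char 9 ('B'): step: R->6, L=5; B->plug->B->R->G->L->D->refl->C->L'->B->R'->E->plug->E
Char 10 ('F'): step: R->7, L=5; F->plug->F->R->H->L->A->refl->E->L'->F->R'->A->plug->A
Char 11 ('G'): step: R->0, L->6 (L advanced); G->plug->D->R->A->L->B->refl->H->L'->G->R'->E->plug->E
Char 12 ('B'): step: R->1, L=6; B->plug->B->R->G->L->H->refl->B->L'->A->R'->F->plug->F
Final: ciphertext=DFBBCBFFEAEF, RIGHT=1, LEFT=6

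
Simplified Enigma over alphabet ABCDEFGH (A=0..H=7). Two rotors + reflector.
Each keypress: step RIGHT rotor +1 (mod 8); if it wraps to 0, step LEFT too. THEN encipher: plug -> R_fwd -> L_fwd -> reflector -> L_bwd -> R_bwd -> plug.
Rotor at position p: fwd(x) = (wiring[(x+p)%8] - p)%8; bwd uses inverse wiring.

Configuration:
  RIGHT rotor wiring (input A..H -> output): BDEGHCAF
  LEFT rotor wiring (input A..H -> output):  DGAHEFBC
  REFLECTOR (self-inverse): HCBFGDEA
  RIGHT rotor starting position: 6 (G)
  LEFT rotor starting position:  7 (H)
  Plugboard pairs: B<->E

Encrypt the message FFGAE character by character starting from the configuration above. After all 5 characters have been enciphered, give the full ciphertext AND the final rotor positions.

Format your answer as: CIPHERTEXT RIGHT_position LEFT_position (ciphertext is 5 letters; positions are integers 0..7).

Char 1 ('F'): step: R->7, L=7; F->plug->F->R->A->L->D->refl->F->L'->F->R'->D->plug->D
Char 2 ('F'): step: R->0, L->0 (L advanced); F->plug->F->R->C->L->A->refl->H->L'->D->R'->B->plug->E
Char 3 ('G'): step: R->1, L=0; G->plug->G->R->E->L->E->refl->G->L'->B->R'->E->plug->B
Char 4 ('A'): step: R->2, L=0; A->plug->A->R->C->L->A->refl->H->L'->D->R'->F->plug->F
Char 5 ('E'): step: R->3, L=0; E->plug->B->R->E->L->E->refl->G->L'->B->R'->H->plug->H
Final: ciphertext=DEBFH, RIGHT=3, LEFT=0

Answer: DEBFH 3 0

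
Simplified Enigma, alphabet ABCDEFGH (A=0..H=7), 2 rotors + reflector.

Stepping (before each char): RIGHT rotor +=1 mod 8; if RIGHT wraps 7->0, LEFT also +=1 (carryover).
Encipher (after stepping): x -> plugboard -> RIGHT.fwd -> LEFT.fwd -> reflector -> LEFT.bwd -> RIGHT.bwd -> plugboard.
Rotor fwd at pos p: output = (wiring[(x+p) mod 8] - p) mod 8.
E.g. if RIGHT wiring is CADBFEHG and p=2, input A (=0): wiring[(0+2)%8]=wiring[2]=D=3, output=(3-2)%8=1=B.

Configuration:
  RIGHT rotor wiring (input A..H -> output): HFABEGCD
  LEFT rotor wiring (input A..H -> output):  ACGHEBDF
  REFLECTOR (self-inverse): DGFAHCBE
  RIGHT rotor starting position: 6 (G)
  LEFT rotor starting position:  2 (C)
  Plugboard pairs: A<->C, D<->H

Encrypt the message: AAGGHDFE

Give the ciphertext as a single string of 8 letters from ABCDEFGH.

Answer: CFFHAGDA

Derivation:
Char 1 ('A'): step: R->7, L=2; A->plug->C->R->G->L->G->refl->B->L'->E->R'->A->plug->C
Char 2 ('A'): step: R->0, L->3 (L advanced); A->plug->C->R->A->L->E->refl->H->L'->G->R'->F->plug->F
Char 3 ('G'): step: R->1, L=3; G->plug->G->R->C->L->G->refl->B->L'->B->R'->F->plug->F
Char 4 ('G'): step: R->2, L=3; G->plug->G->R->F->L->F->refl->C->L'->E->R'->D->plug->H
Char 5 ('H'): step: R->3, L=3; H->plug->D->R->H->L->D->refl->A->L'->D->R'->C->plug->A
Char 6 ('D'): step: R->4, L=3; D->plug->H->R->F->L->F->refl->C->L'->E->R'->G->plug->G
Char 7 ('F'): step: R->5, L=3; F->plug->F->R->D->L->A->refl->D->L'->H->R'->H->plug->D
Char 8 ('E'): step: R->6, L=3; E->plug->E->R->C->L->G->refl->B->L'->B->R'->C->plug->A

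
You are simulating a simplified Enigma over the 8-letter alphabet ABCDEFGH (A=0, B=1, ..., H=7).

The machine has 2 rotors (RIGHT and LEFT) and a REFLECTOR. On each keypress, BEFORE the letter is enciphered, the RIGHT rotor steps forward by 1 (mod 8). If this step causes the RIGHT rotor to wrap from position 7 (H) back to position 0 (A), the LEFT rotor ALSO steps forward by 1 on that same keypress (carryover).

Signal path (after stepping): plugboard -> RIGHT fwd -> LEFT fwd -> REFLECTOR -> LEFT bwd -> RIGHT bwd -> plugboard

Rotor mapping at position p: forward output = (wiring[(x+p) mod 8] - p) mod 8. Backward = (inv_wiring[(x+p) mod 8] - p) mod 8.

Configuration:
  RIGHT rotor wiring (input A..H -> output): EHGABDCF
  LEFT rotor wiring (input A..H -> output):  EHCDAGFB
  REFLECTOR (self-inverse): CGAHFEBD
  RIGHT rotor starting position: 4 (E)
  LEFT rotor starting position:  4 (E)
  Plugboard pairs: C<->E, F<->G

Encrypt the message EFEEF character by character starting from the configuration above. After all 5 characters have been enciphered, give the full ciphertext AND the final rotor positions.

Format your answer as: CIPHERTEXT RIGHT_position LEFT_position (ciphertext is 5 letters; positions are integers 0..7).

Answer: FCHDG 1 5

Derivation:
Char 1 ('E'): step: R->5, L=4; E->plug->C->R->A->L->E->refl->F->L'->D->R'->G->plug->F
Char 2 ('F'): step: R->6, L=4; F->plug->G->R->D->L->F->refl->E->L'->A->R'->E->plug->C
Char 3 ('E'): step: R->7, L=4; E->plug->C->R->A->L->E->refl->F->L'->D->R'->H->plug->H
Char 4 ('E'): step: R->0, L->5 (L advanced); E->plug->C->R->G->L->G->refl->B->L'->A->R'->D->plug->D
Char 5 ('F'): step: R->1, L=5; F->plug->G->R->E->L->C->refl->A->L'->B->R'->F->plug->G
Final: ciphertext=FCHDG, RIGHT=1, LEFT=5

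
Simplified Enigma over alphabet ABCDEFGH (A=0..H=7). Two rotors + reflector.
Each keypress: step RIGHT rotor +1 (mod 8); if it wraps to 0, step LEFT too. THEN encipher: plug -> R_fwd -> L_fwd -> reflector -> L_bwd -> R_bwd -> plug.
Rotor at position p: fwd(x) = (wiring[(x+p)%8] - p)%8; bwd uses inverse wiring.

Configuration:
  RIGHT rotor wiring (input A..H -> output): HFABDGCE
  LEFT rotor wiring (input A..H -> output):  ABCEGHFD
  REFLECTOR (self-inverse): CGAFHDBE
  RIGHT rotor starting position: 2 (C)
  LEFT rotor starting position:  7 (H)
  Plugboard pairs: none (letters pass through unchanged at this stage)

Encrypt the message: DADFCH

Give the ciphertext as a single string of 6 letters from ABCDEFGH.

Answer: EFHAED

Derivation:
Char 1 ('D'): step: R->3, L=7; D->plug->D->R->H->L->G->refl->B->L'->B->R'->E->plug->E
Char 2 ('A'): step: R->4, L=7; A->plug->A->R->H->L->G->refl->B->L'->B->R'->F->plug->F
Char 3 ('D'): step: R->5, L=7; D->plug->D->R->C->L->C->refl->A->L'->G->R'->H->plug->H
Char 4 ('F'): step: R->6, L=7; F->plug->F->R->D->L->D->refl->F->L'->E->R'->A->plug->A
Char 5 ('C'): step: R->7, L=7; C->plug->C->R->G->L->A->refl->C->L'->C->R'->E->plug->E
Char 6 ('H'): step: R->0, L->0 (L advanced); H->plug->H->R->E->L->G->refl->B->L'->B->R'->D->plug->D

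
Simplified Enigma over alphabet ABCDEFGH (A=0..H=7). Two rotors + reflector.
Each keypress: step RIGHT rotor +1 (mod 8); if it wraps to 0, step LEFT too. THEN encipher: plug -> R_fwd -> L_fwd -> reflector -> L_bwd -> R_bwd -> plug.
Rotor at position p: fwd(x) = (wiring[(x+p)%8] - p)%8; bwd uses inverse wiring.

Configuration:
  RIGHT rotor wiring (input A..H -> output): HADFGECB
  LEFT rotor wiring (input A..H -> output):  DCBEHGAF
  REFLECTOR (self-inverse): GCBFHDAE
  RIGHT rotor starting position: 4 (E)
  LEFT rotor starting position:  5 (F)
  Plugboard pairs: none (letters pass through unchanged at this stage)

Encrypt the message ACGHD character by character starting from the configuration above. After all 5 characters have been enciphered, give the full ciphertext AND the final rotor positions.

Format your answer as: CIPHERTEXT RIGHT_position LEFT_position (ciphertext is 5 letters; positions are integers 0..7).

Char 1 ('A'): step: R->5, L=5; A->plug->A->R->H->L->C->refl->B->L'->A->R'->G->plug->G
Char 2 ('C'): step: R->6, L=5; C->plug->C->R->B->L->D->refl->F->L'->E->R'->A->plug->A
Char 3 ('G'): step: R->7, L=5; G->plug->G->R->F->L->E->refl->H->L'->G->R'->E->plug->E
Char 4 ('H'): step: R->0, L->6 (L advanced); H->plug->H->R->B->L->H->refl->E->L'->D->R'->C->plug->C
Char 5 ('D'): step: R->1, L=6; D->plug->D->R->F->L->G->refl->A->L'->H->R'->A->plug->A
Final: ciphertext=GAECA, RIGHT=1, LEFT=6

Answer: GAECA 1 6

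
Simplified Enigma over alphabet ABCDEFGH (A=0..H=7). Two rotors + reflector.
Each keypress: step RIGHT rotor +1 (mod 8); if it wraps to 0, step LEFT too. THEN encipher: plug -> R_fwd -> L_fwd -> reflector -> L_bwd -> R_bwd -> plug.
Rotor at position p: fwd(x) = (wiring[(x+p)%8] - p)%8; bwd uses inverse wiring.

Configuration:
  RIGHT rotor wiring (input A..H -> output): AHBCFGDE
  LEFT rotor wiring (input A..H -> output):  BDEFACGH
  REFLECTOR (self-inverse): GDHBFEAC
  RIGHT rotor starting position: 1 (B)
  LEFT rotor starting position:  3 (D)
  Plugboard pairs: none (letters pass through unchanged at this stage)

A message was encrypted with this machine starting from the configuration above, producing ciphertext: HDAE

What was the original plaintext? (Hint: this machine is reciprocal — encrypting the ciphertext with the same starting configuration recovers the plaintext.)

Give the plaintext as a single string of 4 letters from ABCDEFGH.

Answer: GBEH

Derivation:
Char 1 ('H'): step: R->2, L=3; H->plug->H->R->F->L->G->refl->A->L'->G->R'->G->plug->G
Char 2 ('D'): step: R->3, L=3; D->plug->D->R->A->L->C->refl->H->L'->C->R'->B->plug->B
Char 3 ('A'): step: R->4, L=3; A->plug->A->R->B->L->F->refl->E->L'->E->R'->E->plug->E
Char 4 ('E'): step: R->5, L=3; E->plug->E->R->C->L->H->refl->C->L'->A->R'->H->plug->H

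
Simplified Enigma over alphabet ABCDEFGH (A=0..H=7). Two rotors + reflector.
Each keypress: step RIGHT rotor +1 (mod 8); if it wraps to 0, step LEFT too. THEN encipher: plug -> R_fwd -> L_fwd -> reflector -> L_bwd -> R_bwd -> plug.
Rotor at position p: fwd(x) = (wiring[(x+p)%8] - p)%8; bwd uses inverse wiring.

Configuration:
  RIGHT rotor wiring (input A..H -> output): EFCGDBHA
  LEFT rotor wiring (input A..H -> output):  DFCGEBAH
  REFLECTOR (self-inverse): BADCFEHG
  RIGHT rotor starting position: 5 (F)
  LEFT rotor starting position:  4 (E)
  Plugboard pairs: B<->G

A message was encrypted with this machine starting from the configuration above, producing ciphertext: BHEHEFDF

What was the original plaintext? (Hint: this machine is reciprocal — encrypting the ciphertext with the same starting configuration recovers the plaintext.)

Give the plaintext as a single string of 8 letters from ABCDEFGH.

Answer: FGBBABBE

Derivation:
Char 1 ('B'): step: R->6, L=4; B->plug->G->R->F->L->B->refl->A->L'->A->R'->F->plug->F
Char 2 ('H'): step: R->7, L=4; H->plug->H->R->A->L->A->refl->B->L'->F->R'->B->plug->G
Char 3 ('E'): step: R->0, L->5 (L advanced); E->plug->E->R->D->L->G->refl->H->L'->H->R'->G->plug->B
Char 4 ('H'): step: R->1, L=5; H->plug->H->R->D->L->G->refl->H->L'->H->R'->G->plug->B
Char 5 ('E'): step: R->2, L=5; E->plug->E->R->F->L->F->refl->E->L'->A->R'->A->plug->A
Char 6 ('F'): step: R->3, L=5; F->plug->F->R->B->L->D->refl->C->L'->C->R'->G->plug->B
Char 7 ('D'): step: R->4, L=5; D->plug->D->R->E->L->A->refl->B->L'->G->R'->G->plug->B
Char 8 ('F'): step: R->5, L=5; F->plug->F->R->F->L->F->refl->E->L'->A->R'->E->plug->E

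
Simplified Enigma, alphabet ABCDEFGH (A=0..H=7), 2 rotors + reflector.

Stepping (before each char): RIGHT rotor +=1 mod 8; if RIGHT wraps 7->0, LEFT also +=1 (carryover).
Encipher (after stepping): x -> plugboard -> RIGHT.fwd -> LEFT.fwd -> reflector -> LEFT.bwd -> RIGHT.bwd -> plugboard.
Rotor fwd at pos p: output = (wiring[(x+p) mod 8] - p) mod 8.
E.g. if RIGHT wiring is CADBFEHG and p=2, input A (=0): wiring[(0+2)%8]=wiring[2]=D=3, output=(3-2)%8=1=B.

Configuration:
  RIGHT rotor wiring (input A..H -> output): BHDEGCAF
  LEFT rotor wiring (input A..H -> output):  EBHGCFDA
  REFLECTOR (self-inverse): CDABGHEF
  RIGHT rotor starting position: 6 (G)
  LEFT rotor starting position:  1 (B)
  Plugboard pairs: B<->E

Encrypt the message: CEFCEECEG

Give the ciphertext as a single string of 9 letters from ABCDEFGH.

Char 1 ('C'): step: R->7, L=1; C->plug->C->R->A->L->A->refl->C->L'->F->R'->E->plug->B
Char 2 ('E'): step: R->0, L->2 (L advanced); E->plug->B->R->H->L->H->refl->F->L'->A->R'->G->plug->G
Char 3 ('F'): step: R->1, L=2; F->plug->F->R->H->L->H->refl->F->L'->A->R'->H->plug->H
Char 4 ('C'): step: R->2, L=2; C->plug->C->R->E->L->B->refl->D->L'->D->R'->F->plug->F
Char 5 ('E'): step: R->3, L=2; E->plug->B->R->D->L->D->refl->B->L'->E->R'->G->plug->G
Char 6 ('E'): step: R->4, L=2; E->plug->B->R->G->L->C->refl->A->L'->C->R'->A->plug->A
Char 7 ('C'): step: R->5, L=2; C->plug->C->R->A->L->F->refl->H->L'->H->R'->G->plug->G
Char 8 ('E'): step: R->6, L=2; E->plug->B->R->H->L->H->refl->F->L'->A->R'->G->plug->G
Char 9 ('G'): step: R->7, L=2; G->plug->G->R->D->L->D->refl->B->L'->E->R'->D->plug->D

Answer: BGHFGAGGD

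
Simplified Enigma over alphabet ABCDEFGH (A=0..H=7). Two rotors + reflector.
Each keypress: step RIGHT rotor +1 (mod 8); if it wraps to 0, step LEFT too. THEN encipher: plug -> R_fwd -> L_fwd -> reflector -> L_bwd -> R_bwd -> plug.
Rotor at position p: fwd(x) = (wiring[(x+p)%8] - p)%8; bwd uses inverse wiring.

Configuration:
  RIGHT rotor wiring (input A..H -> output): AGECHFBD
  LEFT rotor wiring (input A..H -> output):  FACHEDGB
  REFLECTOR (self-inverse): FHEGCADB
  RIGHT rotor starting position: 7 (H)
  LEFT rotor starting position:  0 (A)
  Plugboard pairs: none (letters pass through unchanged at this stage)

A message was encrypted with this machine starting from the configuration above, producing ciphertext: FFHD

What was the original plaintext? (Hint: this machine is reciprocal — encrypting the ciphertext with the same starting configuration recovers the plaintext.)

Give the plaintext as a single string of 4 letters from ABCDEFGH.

Char 1 ('F'): step: R->0, L->1 (L advanced); F->plug->F->R->F->L->F->refl->A->L'->G->R'->B->plug->B
Char 2 ('F'): step: R->1, L=1; F->plug->F->R->A->L->H->refl->B->L'->B->R'->C->plug->C
Char 3 ('H'): step: R->2, L=1; H->plug->H->R->E->L->C->refl->E->L'->H->R'->E->plug->E
Char 4 ('D'): step: R->3, L=1; D->plug->D->R->G->L->A->refl->F->L'->F->R'->F->plug->F

Answer: BCEF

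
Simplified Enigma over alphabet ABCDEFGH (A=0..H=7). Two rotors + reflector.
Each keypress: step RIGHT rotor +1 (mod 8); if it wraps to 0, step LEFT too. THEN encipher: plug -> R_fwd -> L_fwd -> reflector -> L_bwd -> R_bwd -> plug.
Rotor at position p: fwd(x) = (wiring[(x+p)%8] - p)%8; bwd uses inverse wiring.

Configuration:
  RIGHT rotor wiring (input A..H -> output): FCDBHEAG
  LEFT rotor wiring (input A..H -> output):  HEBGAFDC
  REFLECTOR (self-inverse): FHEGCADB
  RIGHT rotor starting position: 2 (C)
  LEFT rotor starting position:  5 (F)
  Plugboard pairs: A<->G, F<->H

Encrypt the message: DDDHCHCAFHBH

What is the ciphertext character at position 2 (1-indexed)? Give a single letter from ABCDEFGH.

Char 1 ('D'): step: R->3, L=5; D->plug->D->R->F->L->E->refl->C->L'->D->R'->E->plug->E
Char 2 ('D'): step: R->4, L=5; D->plug->D->R->C->L->F->refl->A->L'->A->R'->B->plug->B

B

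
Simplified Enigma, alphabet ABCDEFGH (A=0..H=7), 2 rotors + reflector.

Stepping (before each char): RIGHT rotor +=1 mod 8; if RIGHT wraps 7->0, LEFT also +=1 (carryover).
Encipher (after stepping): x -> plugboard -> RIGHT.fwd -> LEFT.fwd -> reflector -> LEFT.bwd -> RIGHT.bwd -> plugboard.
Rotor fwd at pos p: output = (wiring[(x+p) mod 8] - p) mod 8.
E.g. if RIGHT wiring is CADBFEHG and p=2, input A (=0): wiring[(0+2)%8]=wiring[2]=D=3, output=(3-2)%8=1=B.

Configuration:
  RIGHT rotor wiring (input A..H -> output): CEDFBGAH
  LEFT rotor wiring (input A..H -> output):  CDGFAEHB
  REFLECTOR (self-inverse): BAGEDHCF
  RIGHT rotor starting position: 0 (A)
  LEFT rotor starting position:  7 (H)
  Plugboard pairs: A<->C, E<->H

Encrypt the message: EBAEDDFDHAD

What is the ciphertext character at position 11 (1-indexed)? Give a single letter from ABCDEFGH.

Char 1 ('E'): step: R->1, L=7; E->plug->H->R->B->L->D->refl->E->L'->C->R'->B->plug->B
Char 2 ('B'): step: R->2, L=7; B->plug->B->R->D->L->H->refl->F->L'->G->R'->E->plug->H
Char 3 ('A'): step: R->3, L=7; A->plug->C->R->D->L->H->refl->F->L'->G->R'->B->plug->B
Char 4 ('E'): step: R->4, L=7; E->plug->H->R->B->L->D->refl->E->L'->C->R'->B->plug->B
Char 5 ('D'): step: R->5, L=7; D->plug->D->R->F->L->B->refl->A->L'->H->R'->E->plug->H
Char 6 ('D'): step: R->6, L=7; D->plug->D->R->G->L->F->refl->H->L'->D->R'->G->plug->G
Char 7 ('F'): step: R->7, L=7; F->plug->F->R->C->L->E->refl->D->L'->B->R'->H->plug->E
Char 8 ('D'): step: R->0, L->0 (L advanced); D->plug->D->R->F->L->E->refl->D->L'->B->R'->E->plug->H
Char 9 ('H'): step: R->1, L=0; H->plug->E->R->F->L->E->refl->D->L'->B->R'->H->plug->E
Char 10 ('A'): step: R->2, L=0; A->plug->C->R->H->L->B->refl->A->L'->E->R'->D->plug->D
Char 11 ('D'): step: R->3, L=0; D->plug->D->R->F->L->E->refl->D->L'->B->R'->G->plug->G

G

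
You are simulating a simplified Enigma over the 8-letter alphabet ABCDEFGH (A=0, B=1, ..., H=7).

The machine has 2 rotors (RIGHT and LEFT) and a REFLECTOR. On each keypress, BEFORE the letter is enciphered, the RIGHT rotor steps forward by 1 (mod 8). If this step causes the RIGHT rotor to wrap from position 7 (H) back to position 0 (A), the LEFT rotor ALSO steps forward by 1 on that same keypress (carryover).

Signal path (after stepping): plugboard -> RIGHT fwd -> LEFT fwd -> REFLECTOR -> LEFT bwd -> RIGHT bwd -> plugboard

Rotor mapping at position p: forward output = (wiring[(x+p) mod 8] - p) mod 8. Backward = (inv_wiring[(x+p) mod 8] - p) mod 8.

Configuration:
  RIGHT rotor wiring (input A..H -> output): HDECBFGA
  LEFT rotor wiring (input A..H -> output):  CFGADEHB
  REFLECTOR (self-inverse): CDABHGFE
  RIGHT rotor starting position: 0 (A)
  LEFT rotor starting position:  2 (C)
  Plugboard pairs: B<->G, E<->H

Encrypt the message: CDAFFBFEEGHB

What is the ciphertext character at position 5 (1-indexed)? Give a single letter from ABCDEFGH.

Char 1 ('C'): step: R->1, L=2; C->plug->C->R->B->L->G->refl->F->L'->E->R'->E->plug->H
Char 2 ('D'): step: R->2, L=2; D->plug->D->R->D->L->C->refl->A->L'->G->R'->F->plug->F
Char 3 ('A'): step: R->3, L=2; A->plug->A->R->H->L->D->refl->B->L'->C->R'->C->plug->C
Char 4 ('F'): step: R->4, L=2; F->plug->F->R->H->L->D->refl->B->L'->C->R'->C->plug->C
Char 5 ('F'): step: R->5, L=2; F->plug->F->R->H->L->D->refl->B->L'->C->R'->D->plug->D

D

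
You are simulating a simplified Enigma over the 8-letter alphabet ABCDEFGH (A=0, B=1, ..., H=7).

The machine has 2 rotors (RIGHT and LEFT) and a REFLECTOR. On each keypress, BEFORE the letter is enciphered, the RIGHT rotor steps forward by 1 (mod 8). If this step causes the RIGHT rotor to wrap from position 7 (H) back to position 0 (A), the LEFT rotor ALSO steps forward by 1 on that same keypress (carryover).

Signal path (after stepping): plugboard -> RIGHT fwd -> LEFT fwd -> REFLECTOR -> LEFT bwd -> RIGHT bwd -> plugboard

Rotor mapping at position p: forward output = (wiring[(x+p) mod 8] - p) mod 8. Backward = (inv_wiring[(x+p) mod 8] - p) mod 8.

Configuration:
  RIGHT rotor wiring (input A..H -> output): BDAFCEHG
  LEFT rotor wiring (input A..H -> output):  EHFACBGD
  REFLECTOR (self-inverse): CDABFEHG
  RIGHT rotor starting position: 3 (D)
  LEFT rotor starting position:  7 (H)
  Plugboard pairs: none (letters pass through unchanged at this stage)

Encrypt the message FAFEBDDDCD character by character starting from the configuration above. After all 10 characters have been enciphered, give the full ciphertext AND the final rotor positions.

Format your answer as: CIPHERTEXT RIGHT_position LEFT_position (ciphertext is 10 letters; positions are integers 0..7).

Char 1 ('F'): step: R->4, L=7; F->plug->F->R->H->L->H->refl->G->L'->D->R'->C->plug->C
Char 2 ('A'): step: R->5, L=7; A->plug->A->R->H->L->H->refl->G->L'->D->R'->F->plug->F
Char 3 ('F'): step: R->6, L=7; F->plug->F->R->H->L->H->refl->G->L'->D->R'->C->plug->C
Char 4 ('E'): step: R->7, L=7; E->plug->E->R->G->L->C->refl->A->L'->C->R'->B->plug->B
Char 5 ('B'): step: R->0, L->0 (L advanced); B->plug->B->R->D->L->A->refl->C->L'->E->R'->F->plug->F
Char 6 ('D'): step: R->1, L=0; D->plug->D->R->B->L->H->refl->G->L'->G->R'->F->plug->F
Char 7 ('D'): step: R->2, L=0; D->plug->D->R->C->L->F->refl->E->L'->A->R'->C->plug->C
Char 8 ('D'): step: R->3, L=0; D->plug->D->R->E->L->C->refl->A->L'->D->R'->E->plug->E
Char 9 ('C'): step: R->4, L=0; C->plug->C->R->D->L->A->refl->C->L'->E->R'->G->plug->G
Char 10 ('D'): step: R->5, L=0; D->plug->D->R->E->L->C->refl->A->L'->D->R'->F->plug->F
Final: ciphertext=CFCBFFCEGF, RIGHT=5, LEFT=0

Answer: CFCBFFCEGF 5 0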